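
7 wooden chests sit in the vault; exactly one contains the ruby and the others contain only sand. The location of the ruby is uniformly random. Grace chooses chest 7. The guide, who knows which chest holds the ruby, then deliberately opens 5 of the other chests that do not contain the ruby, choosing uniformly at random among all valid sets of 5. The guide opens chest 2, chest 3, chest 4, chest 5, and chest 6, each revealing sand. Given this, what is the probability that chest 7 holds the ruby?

Condition on the true location of the ruby.
If it is in chest 1 (prior 1/7): the guide has no choice, probability 1; weight (1/7)·1 = 1/7.
If it is in any of chests 2, 3, 4, 5, and 6 (prior 1/7 each): that chest was opened and seen not to hold the prize — ruled out; weight (1/7)·0 = 0 each.
If it is in chest 7 (prior 1/7): the guide has 6 equally likely choices, so probability 1/6; weight (1/7)·(1/6) = 1/42.
The weights sum to 1/6.
So P(the ruby in chest 7 | the guide opened chest 2, chest 3, chest 4, chest 5, and chest 6) = (1/42) / (1/6) = 1/7.

1/7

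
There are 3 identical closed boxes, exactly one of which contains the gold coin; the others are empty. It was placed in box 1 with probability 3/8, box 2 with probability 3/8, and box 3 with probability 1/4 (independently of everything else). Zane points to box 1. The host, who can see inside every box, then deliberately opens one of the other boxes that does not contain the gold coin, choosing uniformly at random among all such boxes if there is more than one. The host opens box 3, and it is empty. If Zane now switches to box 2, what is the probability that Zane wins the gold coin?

Apply Bayes' rule, conditioning on where the gold coin actually is.
If it is in box 1 (prior 3/8): the host has 2 equally likely choices, so probability 1/2; weight (3/8)·(1/2) = 3/16.
If it is in box 2 (prior 3/8): the host has no choice, probability 1; weight (3/8)·1 = 3/8.
If it is in box 3 (prior 1/4): the host opened box 3, so this case is ruled out; weight (1/4)·0 = 0.
The weights sum to 9/16.
So P(the gold coin in box 2 | the host opened box 3) = (3/8) / (9/16) = 2/3.

2/3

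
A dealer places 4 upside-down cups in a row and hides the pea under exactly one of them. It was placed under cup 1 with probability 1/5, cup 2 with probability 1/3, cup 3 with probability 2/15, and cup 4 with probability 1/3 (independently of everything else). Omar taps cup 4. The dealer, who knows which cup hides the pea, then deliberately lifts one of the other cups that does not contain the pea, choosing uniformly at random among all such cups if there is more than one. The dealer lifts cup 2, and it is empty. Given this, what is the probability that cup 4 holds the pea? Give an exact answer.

Condition on the true location of the pea.
If it is under cup 1 (prior 1/5): the dealer has 2 equally likely choices, so probability 1/2; weight (1/5)·(1/2) = 1/10.
If it is under cup 2 (prior 1/3): the dealer opened cup 2, so this case is ruled out; weight (1/3)·0 = 0.
If it is under cup 3 (prior 2/15): the dealer has 2 equally likely choices, so probability 1/2; weight (2/15)·(1/2) = 1/15.
If it is under cup 4 (prior 1/3): the dealer has 3 equally likely choices, so probability 1/3; weight (1/3)·(1/3) = 1/9.
The weights sum to 5/18.
So P(the pea under cup 4 | the dealer opened cup 2) = (1/9) / (5/18) = 2/5.

2/5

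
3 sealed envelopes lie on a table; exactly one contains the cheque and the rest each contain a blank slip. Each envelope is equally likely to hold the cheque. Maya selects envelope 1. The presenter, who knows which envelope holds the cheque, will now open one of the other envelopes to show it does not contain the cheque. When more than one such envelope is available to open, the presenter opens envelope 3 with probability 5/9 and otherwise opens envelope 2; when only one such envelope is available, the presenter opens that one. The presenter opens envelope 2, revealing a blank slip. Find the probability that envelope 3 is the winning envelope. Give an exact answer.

Condition on the true location of the cheque.
If it is in envelope 1 (prior 1/3): envelope 3 is available but not opened, probability 4/9; weight (1/3)·(4/9) = 4/27.
If it is in envelope 2 (prior 1/3): the presenter opened envelope 2, so this case is ruled out; weight (1/3)·0 = 0.
If it is in envelope 3 (prior 1/3): only envelope 2 is available, probability 1; weight (1/3)·1 = 1/3.
The weights sum to 13/27.
So P(the cheque in envelope 3 | the presenter opened envelope 2) = (1/3) / (13/27) = 9/13.

9/13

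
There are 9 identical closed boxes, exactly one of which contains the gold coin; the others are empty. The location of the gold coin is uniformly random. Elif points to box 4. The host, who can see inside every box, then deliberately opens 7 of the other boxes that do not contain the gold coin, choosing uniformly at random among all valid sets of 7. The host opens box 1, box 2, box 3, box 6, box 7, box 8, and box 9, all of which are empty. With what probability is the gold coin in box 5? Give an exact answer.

8/9

Condition on the true location of the gold coin.
If it is in any of boxes 1, 2, 3, 6, 7, 8, and 9 (prior 1/9 each): that box was opened and seen not to hold the prize — ruled out; weight (1/9)·0 = 0 each.
If it is in box 4 (prior 1/9): the host has 8 equally likely choices, so probability 1/8; weight (1/9)·(1/8) = 1/72.
If it is in box 5 (prior 1/9): the host has no choice, probability 1; weight (1/9)·1 = 1/9.
The weights sum to 1/8.
So P(the gold coin in box 5 | the host opened box 1, box 2, box 3, box 6, box 7, box 8, and box 9) = (1/9) / (1/8) = 8/9.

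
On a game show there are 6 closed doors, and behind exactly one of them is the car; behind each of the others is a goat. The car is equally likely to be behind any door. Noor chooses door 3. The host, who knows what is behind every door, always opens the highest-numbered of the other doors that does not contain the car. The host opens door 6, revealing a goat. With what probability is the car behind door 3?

Consider each possible location of the car in turn.
If it is behind any of doors 1, 2, 3, 4, and 5 (prior 1/6 each): door 6 is the highest-numbered option available, probability 1; weight (1/6)·1 = 1/6 each.
If it is behind door 6 (prior 1/6): the host opened door 6, so this case is ruled out; weight (1/6)·0 = 0.
The weights sum to 5/6.
So P(the car behind door 3 | the host opened door 6) = (1/6) / (5/6) = 1/5.

1/5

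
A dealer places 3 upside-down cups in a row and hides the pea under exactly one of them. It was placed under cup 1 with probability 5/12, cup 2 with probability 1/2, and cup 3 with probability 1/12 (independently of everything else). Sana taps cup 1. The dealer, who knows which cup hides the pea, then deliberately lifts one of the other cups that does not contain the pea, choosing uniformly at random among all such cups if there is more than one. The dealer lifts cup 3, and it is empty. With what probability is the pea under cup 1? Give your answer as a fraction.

5/17

Apply Bayes' rule, conditioning on where the pea actually is.
If it is under cup 1 (prior 5/12): the dealer has 2 equally likely choices, so probability 1/2; weight (5/12)·(1/2) = 5/24.
If it is under cup 2 (prior 1/2): the dealer has no choice, probability 1; weight (1/2)·1 = 1/2.
If it is under cup 3 (prior 1/12): the dealer opened cup 3, so this case is ruled out; weight (1/12)·0 = 0.
The weights sum to 17/24.
So P(the pea under cup 1 | the dealer opened cup 3) = (5/24) / (17/24) = 5/17.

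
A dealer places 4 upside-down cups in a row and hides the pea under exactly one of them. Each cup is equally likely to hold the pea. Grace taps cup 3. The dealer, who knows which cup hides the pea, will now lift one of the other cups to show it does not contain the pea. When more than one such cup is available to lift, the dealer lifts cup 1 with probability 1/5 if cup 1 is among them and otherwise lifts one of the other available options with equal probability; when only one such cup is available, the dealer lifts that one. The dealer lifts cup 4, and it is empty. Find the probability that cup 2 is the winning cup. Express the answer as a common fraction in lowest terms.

8/17

Condition on the true location of the pea.
If it is under cup 1 (prior 1/4): cup 1 holds the prize so is unavailable; the dealer chooses uniformly among the 2 others, probability 1/2; weight (1/4)·(1/2) = 1/8.
If it is under cup 2 (prior 1/4): cup 1 is available but not opened, probability 4/5; weight (1/4)·(4/5) = 1/5.
If it is under cup 3 (prior 1/4): cup 1 is available but not opened; cup 4 gets probability (1 − 1/5)/2 = 2/5; weight (1/4)·(2/5) = 1/10.
If it is under cup 4 (prior 1/4): the dealer opened cup 4, so this case is ruled out; weight (1/4)·0 = 0.
The weights sum to 17/40.
So P(the pea under cup 2 | the dealer opened cup 4) = (1/5) / (17/40) = 8/17.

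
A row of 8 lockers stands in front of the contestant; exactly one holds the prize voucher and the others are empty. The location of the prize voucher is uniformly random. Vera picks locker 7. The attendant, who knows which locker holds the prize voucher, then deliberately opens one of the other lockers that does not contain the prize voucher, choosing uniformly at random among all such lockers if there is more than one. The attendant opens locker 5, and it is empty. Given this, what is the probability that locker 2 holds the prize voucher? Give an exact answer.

Apply Bayes' rule, conditioning on where the prize voucher actually is.
If it is in any of lockers 1, 2, 3, 4, 6, and 8 (prior 1/8 each): the attendant has 6 equally likely choices, so probability 1/6; weight (1/8)·(1/6) = 1/48 each.
If it is in locker 5 (prior 1/8): the attendant opened locker 5, so this case is ruled out; weight (1/8)·0 = 0.
If it is in locker 7 (prior 1/8): the attendant has 7 equally likely choices, so probability 1/7; weight (1/8)·(1/7) = 1/56.
The weights sum to 1/7.
So P(the prize voucher in locker 2 | the attendant opened locker 5) = (1/48) / (1/7) = 7/48.

7/48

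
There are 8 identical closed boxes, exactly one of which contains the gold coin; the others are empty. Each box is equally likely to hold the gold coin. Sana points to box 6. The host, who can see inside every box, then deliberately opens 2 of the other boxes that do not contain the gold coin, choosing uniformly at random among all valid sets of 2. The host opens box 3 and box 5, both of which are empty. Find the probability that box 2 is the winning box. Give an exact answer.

7/40

Consider each possible location of the gold coin in turn.
If it is in any of boxes 1, 2, 4, 7, and 8 (prior 1/8 each): the host has 15 equally likely choices, so probability 1/15; weight (1/8)·(1/15) = 1/120 each.
If it is in either of boxes 3 and 5 (prior 1/8 each): that box was opened and seen not to hold the prize — ruled out; weight (1/8)·0 = 0 each.
If it is in box 6 (prior 1/8): the host has 21 equally likely choices, so probability 1/21; weight (1/8)·(1/21) = 1/168.
The weights sum to 1/21.
So P(the gold coin in box 2 | the host opened box 3 and box 5) = (1/120) / (1/21) = 7/40.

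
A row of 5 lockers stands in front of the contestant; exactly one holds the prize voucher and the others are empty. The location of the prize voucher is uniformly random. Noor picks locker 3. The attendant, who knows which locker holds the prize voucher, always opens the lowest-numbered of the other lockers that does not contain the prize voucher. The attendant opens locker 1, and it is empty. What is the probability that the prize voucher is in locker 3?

Condition on the true location of the prize voucher.
If it is in locker 1 (prior 1/5): the attendant opened locker 1, so this case is ruled out; weight (1/5)·0 = 0.
If it is in any of lockers 2, 3, 4, and 5 (prior 1/5 each): locker 1 is the lowest-numbered option available, probability 1; weight (1/5)·1 = 1/5 each.
The weights sum to 4/5.
So P(the prize voucher in locker 3 | the attendant opened locker 1) = (1/5) / (4/5) = 1/4.

1/4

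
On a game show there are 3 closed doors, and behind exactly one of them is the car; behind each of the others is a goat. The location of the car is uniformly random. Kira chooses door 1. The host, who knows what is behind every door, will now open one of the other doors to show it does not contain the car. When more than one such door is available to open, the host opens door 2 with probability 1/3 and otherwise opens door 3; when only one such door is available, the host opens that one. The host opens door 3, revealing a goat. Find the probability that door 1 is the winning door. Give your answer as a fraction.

2/5

Apply Bayes' rule, conditioning on where the car actually is.
If it is behind door 1 (prior 1/3): door 2 is available but not opened, probability 2/3; weight (1/3)·(2/3) = 2/9.
If it is behind door 2 (prior 1/3): only door 3 is available, probability 1; weight (1/3)·1 = 1/3.
If it is behind door 3 (prior 1/3): the host opened door 3, so this case is ruled out; weight (1/3)·0 = 0.
The weights sum to 5/9.
So P(the car behind door 1 | the host opened door 3) = (2/9) / (5/9) = 2/5.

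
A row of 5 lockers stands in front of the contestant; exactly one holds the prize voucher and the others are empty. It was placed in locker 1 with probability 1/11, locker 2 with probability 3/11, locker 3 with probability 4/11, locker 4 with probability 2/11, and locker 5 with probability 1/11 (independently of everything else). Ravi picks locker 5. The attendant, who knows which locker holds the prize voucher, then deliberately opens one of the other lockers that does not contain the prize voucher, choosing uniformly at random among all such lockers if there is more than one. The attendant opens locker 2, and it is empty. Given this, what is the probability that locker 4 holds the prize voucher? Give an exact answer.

Consider each possible location of the prize voucher in turn.
If it is in locker 1 (prior 1/11): the attendant has 3 equally likely choices, so probability 1/3; weight (1/11)·(1/3) = 1/33.
If it is in locker 2 (prior 3/11): the attendant opened locker 2, so this case is ruled out; weight (3/11)·0 = 0.
If it is in locker 3 (prior 4/11): the attendant has 3 equally likely choices, so probability 1/3; weight (4/11)·(1/3) = 4/33.
If it is in locker 4 (prior 2/11): the attendant has 3 equally likely choices, so probability 1/3; weight (2/11)·(1/3) = 2/33.
If it is in locker 5 (prior 1/11): the attendant has 4 equally likely choices, so probability 1/4; weight (1/11)·(1/4) = 1/44.
The weights sum to 31/132.
So P(the prize voucher in locker 4 | the attendant opened locker 2) = (2/33) / (31/132) = 8/31.

8/31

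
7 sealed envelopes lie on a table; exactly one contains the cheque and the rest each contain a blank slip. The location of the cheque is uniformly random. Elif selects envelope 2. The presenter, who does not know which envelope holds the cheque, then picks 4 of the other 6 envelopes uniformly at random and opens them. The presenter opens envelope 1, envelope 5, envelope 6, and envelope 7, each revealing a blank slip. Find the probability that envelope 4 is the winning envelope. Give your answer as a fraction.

1/3

Because the presenter chose which envelopes to open without knowing where the cheque is, the choice is independent of the prize location. Learning that none of the 4 opened envelopes holds the cheque simply rules out those 4 locations and leaves the remaining 3 envelopes still equally likely by symmetry.
So P(the cheque in envelope 4) = 1/3.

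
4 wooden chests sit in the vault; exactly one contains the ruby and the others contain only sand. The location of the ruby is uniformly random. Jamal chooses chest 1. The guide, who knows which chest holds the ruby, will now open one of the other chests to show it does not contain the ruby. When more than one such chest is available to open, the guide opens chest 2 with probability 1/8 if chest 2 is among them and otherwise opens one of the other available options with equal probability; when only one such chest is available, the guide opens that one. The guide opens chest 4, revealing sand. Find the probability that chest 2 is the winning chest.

Consider each possible location of the ruby in turn.
If it is in chest 1 (prior 1/4): chest 2 is available but not opened; chest 4 gets probability (1 − 1/8)/2 = 7/16; weight (1/4)·(7/16) = 7/64.
If it is in chest 2 (prior 1/4): chest 2 holds the prize so is unavailable; the guide chooses uniformly among the 2 others, probability 1/2; weight (1/4)·(1/2) = 1/8.
If it is in chest 3 (prior 1/4): chest 2 is available but not opened, probability 7/8; weight (1/4)·(7/8) = 7/32.
If it is in chest 4 (prior 1/4): the guide opened chest 4, so this case is ruled out; weight (1/4)·0 = 0.
The weights sum to 29/64.
So P(the ruby in chest 2 | the guide opened chest 4) = (1/8) / (29/64) = 8/29.

8/29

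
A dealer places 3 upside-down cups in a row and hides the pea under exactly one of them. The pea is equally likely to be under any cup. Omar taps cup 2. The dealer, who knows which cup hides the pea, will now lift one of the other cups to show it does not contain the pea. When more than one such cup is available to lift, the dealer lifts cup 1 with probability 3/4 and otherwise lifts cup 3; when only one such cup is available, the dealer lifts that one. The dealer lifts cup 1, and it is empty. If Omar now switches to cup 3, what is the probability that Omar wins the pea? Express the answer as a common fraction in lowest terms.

Apply Bayes' rule, conditioning on where the pea actually is.
If it is under cup 1 (prior 1/3): the dealer opened cup 1, so this case is ruled out; weight (1/3)·0 = 0.
If it is under cup 2 (prior 1/3): cup 1 is available, opened with probability 3/4; weight (1/3)·(3/4) = 1/4.
If it is under cup 3 (prior 1/3): only cup 1 is available, probability 1; weight (1/3)·1 = 1/3.
The weights sum to 7/12.
So P(the pea under cup 3 | the dealer opened cup 1) = (1/3) / (7/12) = 4/7.

4/7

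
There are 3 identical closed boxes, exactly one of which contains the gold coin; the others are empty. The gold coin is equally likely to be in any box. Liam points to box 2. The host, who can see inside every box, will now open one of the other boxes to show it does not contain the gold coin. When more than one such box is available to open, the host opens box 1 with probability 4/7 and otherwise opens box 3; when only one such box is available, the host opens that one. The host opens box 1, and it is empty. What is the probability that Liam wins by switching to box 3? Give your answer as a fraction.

Condition on the true location of the gold coin.
If it is in box 1 (prior 1/3): the host opened box 1, so this case is ruled out; weight (1/3)·0 = 0.
If it is in box 2 (prior 1/3): box 1 is available, opened with probability 4/7; weight (1/3)·(4/7) = 4/21.
If it is in box 3 (prior 1/3): only box 1 is available, probability 1; weight (1/3)·1 = 1/3.
The weights sum to 11/21.
So P(the gold coin in box 3 | the host opened box 1) = (1/3) / (11/21) = 7/11.

7/11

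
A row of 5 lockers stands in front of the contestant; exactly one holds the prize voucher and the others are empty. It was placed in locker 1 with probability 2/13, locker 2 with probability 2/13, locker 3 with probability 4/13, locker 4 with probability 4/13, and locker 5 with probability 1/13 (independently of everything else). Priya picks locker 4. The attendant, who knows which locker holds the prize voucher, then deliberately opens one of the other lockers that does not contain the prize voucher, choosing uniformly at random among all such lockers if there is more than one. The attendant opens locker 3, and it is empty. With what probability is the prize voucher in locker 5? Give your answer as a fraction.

Apply Bayes' rule, conditioning on where the prize voucher actually is.
If it is in either of lockers 1 and 2 (prior 2/13 each): the attendant has 3 equally likely choices, so probability 1/3; weight (2/13)·(1/3) = 2/39 each.
If it is in locker 3 (prior 4/13): the attendant opened locker 3, so this case is ruled out; weight (4/13)·0 = 0.
If it is in locker 4 (prior 4/13): the attendant has 4 equally likely choices, so probability 1/4; weight (4/13)·(1/4) = 1/13.
If it is in locker 5 (prior 1/13): the attendant has 3 equally likely choices, so probability 1/3; weight (1/13)·(1/3) = 1/39.
The weights sum to 8/39.
So P(the prize voucher in locker 5 | the attendant opened locker 3) = (1/39) / (8/39) = 1/8.

1/8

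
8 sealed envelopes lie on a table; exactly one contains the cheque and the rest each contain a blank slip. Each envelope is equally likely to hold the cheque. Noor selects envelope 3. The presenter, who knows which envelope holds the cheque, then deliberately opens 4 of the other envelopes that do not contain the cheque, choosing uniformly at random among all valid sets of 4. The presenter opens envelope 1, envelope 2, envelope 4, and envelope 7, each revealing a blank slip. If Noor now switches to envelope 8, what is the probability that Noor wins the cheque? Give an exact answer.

7/24

Consider each possible location of the cheque in turn.
If it is in any of envelopes 1, 2, 4, and 7 (prior 1/8 each): that envelope was opened and seen not to hold the prize — ruled out; weight (1/8)·0 = 0 each.
If it is in envelope 3 (prior 1/8): the presenter has 35 equally likely choices, so probability 1/35; weight (1/8)·(1/35) = 1/280.
If it is in any of envelopes 5, 6, and 8 (prior 1/8 each): the presenter has 15 equally likely choices, so probability 1/15; weight (1/8)·(1/15) = 1/120 each.
The weights sum to 1/35.
So P(the cheque in envelope 8 | the presenter opened envelope 1, envelope 2, envelope 4, and envelope 7) = (1/120) / (1/35) = 7/24.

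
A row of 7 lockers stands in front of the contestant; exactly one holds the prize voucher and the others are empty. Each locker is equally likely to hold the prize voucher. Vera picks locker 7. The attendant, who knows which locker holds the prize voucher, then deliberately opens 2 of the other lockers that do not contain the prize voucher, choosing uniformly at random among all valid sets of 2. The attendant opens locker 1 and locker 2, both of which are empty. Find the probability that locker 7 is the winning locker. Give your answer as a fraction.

1/7

Apply Bayes' rule, conditioning on where the prize voucher actually is.
If it is in either of lockers 1 and 2 (prior 1/7 each): that locker was opened and seen not to hold the prize — ruled out; weight (1/7)·0 = 0 each.
If it is in any of lockers 3, 4, 5, and 6 (prior 1/7 each): the attendant has 10 equally likely choices, so probability 1/10; weight (1/7)·(1/10) = 1/70 each.
If it is in locker 7 (prior 1/7): the attendant has 15 equally likely choices, so probability 1/15; weight (1/7)·(1/15) = 1/105.
The weights sum to 1/15.
So P(the prize voucher in locker 7 | the attendant opened locker 1 and locker 2) = (1/105) / (1/15) = 1/7.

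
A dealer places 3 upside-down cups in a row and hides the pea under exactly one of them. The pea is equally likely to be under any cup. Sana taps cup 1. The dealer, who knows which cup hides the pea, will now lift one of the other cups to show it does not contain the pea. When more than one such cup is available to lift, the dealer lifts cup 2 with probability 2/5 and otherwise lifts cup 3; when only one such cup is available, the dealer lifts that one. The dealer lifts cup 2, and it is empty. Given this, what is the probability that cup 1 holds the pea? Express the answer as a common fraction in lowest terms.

2/7

Condition on the true location of the pea.
If it is under cup 1 (prior 1/3): cup 2 is available, opened with probability 2/5; weight (1/3)·(2/5) = 2/15.
If it is under cup 2 (prior 1/3): the dealer opened cup 2, so this case is ruled out; weight (1/3)·0 = 0.
If it is under cup 3 (prior 1/3): only cup 2 is available, probability 1; weight (1/3)·1 = 1/3.
The weights sum to 7/15.
So P(the pea under cup 1 | the dealer opened cup 2) = (2/15) / (7/15) = 2/7.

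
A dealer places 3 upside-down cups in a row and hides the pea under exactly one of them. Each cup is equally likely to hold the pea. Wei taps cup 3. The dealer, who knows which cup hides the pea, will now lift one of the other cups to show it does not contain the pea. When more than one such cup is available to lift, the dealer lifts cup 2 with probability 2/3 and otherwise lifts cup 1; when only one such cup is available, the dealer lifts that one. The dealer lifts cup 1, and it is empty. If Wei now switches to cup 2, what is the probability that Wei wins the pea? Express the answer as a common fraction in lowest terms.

Condition on the true location of the pea.
If it is under cup 1 (prior 1/3): the dealer opened cup 1, so this case is ruled out; weight (1/3)·0 = 0.
If it is under cup 2 (prior 1/3): only cup 1 is available, probability 1; weight (1/3)·1 = 1/3.
If it is under cup 3 (prior 1/3): cup 2 is available but not opened, probability 1/3; weight (1/3)·(1/3) = 1/9.
The weights sum to 4/9.
So P(the pea under cup 2 | the dealer opened cup 1) = (1/3) / (4/9) = 3/4.

3/4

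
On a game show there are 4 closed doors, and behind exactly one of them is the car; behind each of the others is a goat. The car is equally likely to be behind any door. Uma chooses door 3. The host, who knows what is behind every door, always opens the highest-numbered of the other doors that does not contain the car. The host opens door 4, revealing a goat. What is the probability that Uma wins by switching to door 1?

Consider each possible location of the car in turn.
If it is behind any of doors 1, 2, and 3 (prior 1/4 each): door 4 is the highest-numbered option available, probability 1; weight (1/4)·1 = 1/4 each.
If it is behind door 4 (prior 1/4): the host opened door 4, so this case is ruled out; weight (1/4)·0 = 0.
The weights sum to 3/4.
So P(the car behind door 1 | the host opened door 4) = (1/4) / (3/4) = 1/3.

1/3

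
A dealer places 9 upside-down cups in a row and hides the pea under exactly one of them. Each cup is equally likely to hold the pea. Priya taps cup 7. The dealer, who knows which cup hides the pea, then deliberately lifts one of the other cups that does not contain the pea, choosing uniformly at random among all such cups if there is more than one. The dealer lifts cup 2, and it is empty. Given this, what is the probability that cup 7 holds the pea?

Condition on the true location of the pea.
If it is under any of cups 1, 3, 4, 5, 6, 8, and 9 (prior 1/9 each): the dealer has 7 equally likely choices, so probability 1/7; weight (1/9)·(1/7) = 1/63 each.
If it is under cup 2 (prior 1/9): the dealer opened cup 2, so this case is ruled out; weight (1/9)·0 = 0.
If it is under cup 7 (prior 1/9): the dealer has 8 equally likely choices, so probability 1/8; weight (1/9)·(1/8) = 1/72.
The weights sum to 1/8.
So P(the pea under cup 7 | the dealer opened cup 2) = (1/72) / (1/8) = 1/9.

1/9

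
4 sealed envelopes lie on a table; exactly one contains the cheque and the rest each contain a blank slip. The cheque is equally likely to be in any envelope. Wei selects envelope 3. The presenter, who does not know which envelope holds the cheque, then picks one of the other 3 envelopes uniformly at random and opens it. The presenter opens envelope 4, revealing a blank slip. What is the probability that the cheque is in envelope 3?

Consider each possible location of the cheque in turn.
If it is in any of envelopes 1, 2, and 3 (prior 1/4 each): the presenter picks envelope 4 with probability 1/3 regardless, and it is not the prize; weight (1/4)·(1/3) = 1/12 each.
If it is in envelope 4 (prior 1/4): the presenter opened envelope 4, so this case is ruled out; weight (1/4)·0 = 0.
The weights sum to 1/4.
So P(the cheque in envelope 3 | the presenter opened envelope 4) = (1/12) / (1/4) = 1/3.

1/3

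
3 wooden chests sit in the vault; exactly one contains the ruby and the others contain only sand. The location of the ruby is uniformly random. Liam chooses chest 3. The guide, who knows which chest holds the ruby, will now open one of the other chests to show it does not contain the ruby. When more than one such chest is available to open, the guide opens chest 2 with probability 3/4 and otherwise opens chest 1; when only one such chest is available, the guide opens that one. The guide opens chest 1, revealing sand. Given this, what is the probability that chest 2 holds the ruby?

4/5

Apply Bayes' rule, conditioning on where the ruby actually is.
If it is in chest 1 (prior 1/3): the guide opened chest 1, so this case is ruled out; weight (1/3)·0 = 0.
If it is in chest 2 (prior 1/3): only chest 1 is available, probability 1; weight (1/3)·1 = 1/3.
If it is in chest 3 (prior 1/3): chest 2 is available but not opened, probability 1/4; weight (1/3)·(1/4) = 1/12.
The weights sum to 5/12.
So P(the ruby in chest 2 | the guide opened chest 1) = (1/3) / (5/12) = 4/5.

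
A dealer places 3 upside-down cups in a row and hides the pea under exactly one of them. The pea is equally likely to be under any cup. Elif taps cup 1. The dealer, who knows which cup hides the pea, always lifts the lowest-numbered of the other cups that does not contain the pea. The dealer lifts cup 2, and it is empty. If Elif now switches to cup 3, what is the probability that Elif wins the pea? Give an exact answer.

Apply Bayes' rule, conditioning on where the pea actually is.
If it is under either of cups 1 and 3 (prior 1/3 each): cup 2 is the lowest-numbered option available, probability 1; weight (1/3)·1 = 1/3 each.
If it is under cup 2 (prior 1/3): the dealer opened cup 2, so this case is ruled out; weight (1/3)·0 = 0.
The weights sum to 2/3.
So P(the pea under cup 3 | the dealer opened cup 2) = (1/3) / (2/3) = 1/2.

1/2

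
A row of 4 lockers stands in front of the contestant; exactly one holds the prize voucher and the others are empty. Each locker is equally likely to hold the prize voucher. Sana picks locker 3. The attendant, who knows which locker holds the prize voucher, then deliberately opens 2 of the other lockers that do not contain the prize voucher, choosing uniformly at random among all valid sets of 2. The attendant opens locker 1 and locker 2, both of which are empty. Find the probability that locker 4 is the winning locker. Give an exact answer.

3/4

Apply Bayes' rule, conditioning on where the prize voucher actually is.
If it is in either of lockers 1 and 2 (prior 1/4 each): that locker was opened and seen not to hold the prize — ruled out; weight (1/4)·0 = 0 each.
If it is in locker 3 (prior 1/4): the attendant has 3 equally likely choices, so probability 1/3; weight (1/4)·(1/3) = 1/12.
If it is in locker 4 (prior 1/4): the attendant has no choice, probability 1; weight (1/4)·1 = 1/4.
The weights sum to 1/3.
So P(the prize voucher in locker 4 | the attendant opened locker 1 and locker 2) = (1/4) / (1/3) = 3/4.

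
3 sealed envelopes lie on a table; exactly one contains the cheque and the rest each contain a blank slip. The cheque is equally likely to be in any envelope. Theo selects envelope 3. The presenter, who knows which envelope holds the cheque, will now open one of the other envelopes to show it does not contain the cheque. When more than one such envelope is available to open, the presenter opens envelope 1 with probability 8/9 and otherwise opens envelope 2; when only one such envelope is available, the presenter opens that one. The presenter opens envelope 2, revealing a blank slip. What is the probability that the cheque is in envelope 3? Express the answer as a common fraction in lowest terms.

Condition on the true location of the cheque.
If it is in envelope 1 (prior 1/3): only envelope 2 is available, probability 1; weight (1/3)·1 = 1/3.
If it is in envelope 2 (prior 1/3): the presenter opened envelope 2, so this case is ruled out; weight (1/3)·0 = 0.
If it is in envelope 3 (prior 1/3): envelope 1 is available but not opened, probability 1/9; weight (1/3)·(1/9) = 1/27.
The weights sum to 10/27.
So P(the cheque in envelope 3 | the presenter opened envelope 2) = (1/27) / (10/27) = 1/10.

1/10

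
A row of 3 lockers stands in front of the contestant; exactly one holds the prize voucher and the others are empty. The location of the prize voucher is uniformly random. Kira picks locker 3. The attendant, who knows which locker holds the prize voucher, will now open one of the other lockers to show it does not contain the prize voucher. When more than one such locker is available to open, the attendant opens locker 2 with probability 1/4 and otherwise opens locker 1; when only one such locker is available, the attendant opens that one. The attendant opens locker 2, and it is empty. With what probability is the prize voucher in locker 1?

Consider each possible location of the prize voucher in turn.
If it is in locker 1 (prior 1/3): only locker 2 is available, probability 1; weight (1/3)·1 = 1/3.
If it is in locker 2 (prior 1/3): the attendant opened locker 2, so this case is ruled out; weight (1/3)·0 = 0.
If it is in locker 3 (prior 1/3): locker 2 is available, opened with probability 1/4; weight (1/3)·(1/4) = 1/12.
The weights sum to 5/12.
So P(the prize voucher in locker 1 | the attendant opened locker 2) = (1/3) / (5/12) = 4/5.

4/5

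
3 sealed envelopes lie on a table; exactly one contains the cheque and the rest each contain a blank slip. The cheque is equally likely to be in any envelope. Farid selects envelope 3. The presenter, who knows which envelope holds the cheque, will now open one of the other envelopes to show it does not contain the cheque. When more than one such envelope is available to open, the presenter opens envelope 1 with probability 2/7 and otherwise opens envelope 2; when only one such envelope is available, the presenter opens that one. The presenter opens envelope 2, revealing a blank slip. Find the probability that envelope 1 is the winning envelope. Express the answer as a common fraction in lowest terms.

Condition on the true location of the cheque.
If it is in envelope 1 (prior 1/3): only envelope 2 is available, probability 1; weight (1/3)·1 = 1/3.
If it is in envelope 2 (prior 1/3): the presenter opened envelope 2, so this case is ruled out; weight (1/3)·0 = 0.
If it is in envelope 3 (prior 1/3): envelope 1 is available but not opened, probability 5/7; weight (1/3)·(5/7) = 5/21.
The weights sum to 4/7.
So P(the cheque in envelope 1 | the presenter opened envelope 2) = (1/3) / (4/7) = 7/12.

7/12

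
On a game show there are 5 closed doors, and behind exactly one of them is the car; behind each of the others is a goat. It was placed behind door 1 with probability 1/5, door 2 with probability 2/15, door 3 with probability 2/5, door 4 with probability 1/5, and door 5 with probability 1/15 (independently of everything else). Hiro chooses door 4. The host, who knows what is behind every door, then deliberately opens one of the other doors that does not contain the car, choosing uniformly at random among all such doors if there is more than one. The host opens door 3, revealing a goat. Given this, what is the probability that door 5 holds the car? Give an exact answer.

4/33

Condition on the true location of the car.
If it is behind door 1 (prior 1/5): the host has 3 equally likely choices, so probability 1/3; weight (1/5)·(1/3) = 1/15.
If it is behind door 2 (prior 2/15): the host has 3 equally likely choices, so probability 1/3; weight (2/15)·(1/3) = 2/45.
If it is behind door 3 (prior 2/5): the host opened door 3, so this case is ruled out; weight (2/5)·0 = 0.
If it is behind door 4 (prior 1/5): the host has 4 equally likely choices, so probability 1/4; weight (1/5)·(1/4) = 1/20.
If it is behind door 5 (prior 1/15): the host has 3 equally likely choices, so probability 1/3; weight (1/15)·(1/3) = 1/45.
The weights sum to 11/60.
So P(the car behind door 5 | the host opened door 3) = (1/45) / (11/60) = 4/33.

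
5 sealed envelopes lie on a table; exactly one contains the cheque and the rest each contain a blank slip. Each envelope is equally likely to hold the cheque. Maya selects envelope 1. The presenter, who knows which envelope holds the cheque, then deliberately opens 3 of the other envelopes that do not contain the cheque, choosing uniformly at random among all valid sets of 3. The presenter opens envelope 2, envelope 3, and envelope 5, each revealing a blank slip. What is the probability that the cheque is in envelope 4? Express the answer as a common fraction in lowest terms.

Apply Bayes' rule, conditioning on where the cheque actually is.
If it is in envelope 1 (prior 1/5): the presenter has 4 equally likely choices, so probability 1/4; weight (1/5)·(1/4) = 1/20.
If it is in any of envelopes 2, 3, and 5 (prior 1/5 each): that envelope was opened and seen not to hold the prize — ruled out; weight (1/5)·0 = 0 each.
If it is in envelope 4 (prior 1/5): the presenter has no choice, probability 1; weight (1/5)·1 = 1/5.
The weights sum to 1/4.
So P(the cheque in envelope 4 | the presenter opened envelope 2, envelope 3, and envelope 5) = (1/5) / (1/4) = 4/5.

4/5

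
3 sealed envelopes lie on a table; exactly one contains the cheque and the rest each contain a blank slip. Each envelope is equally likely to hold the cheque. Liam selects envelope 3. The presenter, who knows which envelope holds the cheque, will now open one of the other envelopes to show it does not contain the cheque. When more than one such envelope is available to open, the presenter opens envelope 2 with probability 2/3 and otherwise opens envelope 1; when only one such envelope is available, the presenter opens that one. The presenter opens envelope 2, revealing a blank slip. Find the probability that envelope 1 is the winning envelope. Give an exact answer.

Apply Bayes' rule, conditioning on where the cheque actually is.
If it is in envelope 1 (prior 1/3): only envelope 2 is available, probability 1; weight (1/3)·1 = 1/3.
If it is in envelope 2 (prior 1/3): the presenter opened envelope 2, so this case is ruled out; weight (1/3)·0 = 0.
If it is in envelope 3 (prior 1/3): envelope 2 is available, opened with probability 2/3; weight (1/3)·(2/3) = 2/9.
The weights sum to 5/9.
So P(the cheque in envelope 1 | the presenter opened envelope 2) = (1/3) / (5/9) = 3/5.

3/5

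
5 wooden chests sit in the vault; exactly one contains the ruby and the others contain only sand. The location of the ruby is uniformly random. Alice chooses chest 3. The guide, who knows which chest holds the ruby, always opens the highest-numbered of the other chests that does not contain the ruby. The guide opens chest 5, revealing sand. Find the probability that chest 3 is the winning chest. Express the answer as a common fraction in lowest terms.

Consider each possible location of the ruby in turn.
If it is in any of chests 1, 2, 3, and 4 (prior 1/5 each): chest 5 is the highest-numbered option available, probability 1; weight (1/5)·1 = 1/5 each.
If it is in chest 5 (prior 1/5): the guide opened chest 5, so this case is ruled out; weight (1/5)·0 = 0.
The weights sum to 4/5.
So P(the ruby in chest 3 | the guide opened chest 5) = (1/5) / (4/5) = 1/4.

1/4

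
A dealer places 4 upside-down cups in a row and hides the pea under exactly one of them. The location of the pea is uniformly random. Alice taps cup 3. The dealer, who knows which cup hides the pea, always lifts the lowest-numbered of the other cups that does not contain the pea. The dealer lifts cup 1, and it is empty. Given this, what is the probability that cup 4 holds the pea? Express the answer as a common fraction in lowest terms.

1/3

Consider each possible location of the pea in turn.
If it is under cup 1 (prior 1/4): the dealer opened cup 1, so this case is ruled out; weight (1/4)·0 = 0.
If it is under any of cups 2, 3, and 4 (prior 1/4 each): cup 1 is the lowest-numbered option available, probability 1; weight (1/4)·1 = 1/4 each.
The weights sum to 3/4.
So P(the pea under cup 4 | the dealer opened cup 1) = (1/4) / (3/4) = 1/3.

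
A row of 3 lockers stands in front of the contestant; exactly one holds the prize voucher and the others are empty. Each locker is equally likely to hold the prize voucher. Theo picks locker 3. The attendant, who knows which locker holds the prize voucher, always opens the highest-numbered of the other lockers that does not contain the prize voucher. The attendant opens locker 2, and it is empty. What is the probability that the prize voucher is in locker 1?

1/2

Apply Bayes' rule, conditioning on where the prize voucher actually is.
If it is in either of lockers 1 and 3 (prior 1/3 each): locker 2 is the highest-numbered option available, probability 1; weight (1/3)·1 = 1/3 each.
If it is in locker 2 (prior 1/3): the attendant opened locker 2, so this case is ruled out; weight (1/3)·0 = 0.
The weights sum to 2/3.
So P(the prize voucher in locker 1 | the attendant opened locker 2) = (1/3) / (2/3) = 1/2.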